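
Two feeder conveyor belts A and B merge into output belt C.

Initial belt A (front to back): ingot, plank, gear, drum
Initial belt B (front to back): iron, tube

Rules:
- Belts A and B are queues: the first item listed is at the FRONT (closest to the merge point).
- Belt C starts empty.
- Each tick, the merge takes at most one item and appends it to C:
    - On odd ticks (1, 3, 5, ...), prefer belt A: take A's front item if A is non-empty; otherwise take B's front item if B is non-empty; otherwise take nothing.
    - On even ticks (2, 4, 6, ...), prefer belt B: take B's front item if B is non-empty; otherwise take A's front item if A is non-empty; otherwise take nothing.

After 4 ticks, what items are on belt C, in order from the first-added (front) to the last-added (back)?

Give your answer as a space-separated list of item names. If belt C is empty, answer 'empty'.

Answer: ingot iron plank tube

Derivation:
Tick 1: prefer A, take ingot from A; A=[plank,gear,drum] B=[iron,tube] C=[ingot]
Tick 2: prefer B, take iron from B; A=[plank,gear,drum] B=[tube] C=[ingot,iron]
Tick 3: prefer A, take plank from A; A=[gear,drum] B=[tube] C=[ingot,iron,plank]
Tick 4: prefer B, take tube from B; A=[gear,drum] B=[-] C=[ingot,iron,plank,tube]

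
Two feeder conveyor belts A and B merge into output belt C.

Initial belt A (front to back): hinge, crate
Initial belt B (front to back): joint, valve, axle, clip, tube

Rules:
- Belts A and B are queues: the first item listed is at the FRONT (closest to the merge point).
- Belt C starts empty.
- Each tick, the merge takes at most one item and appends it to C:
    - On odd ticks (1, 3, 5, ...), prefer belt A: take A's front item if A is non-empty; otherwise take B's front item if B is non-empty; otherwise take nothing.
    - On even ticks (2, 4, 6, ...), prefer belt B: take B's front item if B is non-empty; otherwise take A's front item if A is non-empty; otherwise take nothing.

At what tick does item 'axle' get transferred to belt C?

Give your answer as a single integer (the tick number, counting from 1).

Answer: 5

Derivation:
Tick 1: prefer A, take hinge from A; A=[crate] B=[joint,valve,axle,clip,tube] C=[hinge]
Tick 2: prefer B, take joint from B; A=[crate] B=[valve,axle,clip,tube] C=[hinge,joint]
Tick 3: prefer A, take crate from A; A=[-] B=[valve,axle,clip,tube] C=[hinge,joint,crate]
Tick 4: prefer B, take valve from B; A=[-] B=[axle,clip,tube] C=[hinge,joint,crate,valve]
Tick 5: prefer A, take axle from B; A=[-] B=[clip,tube] C=[hinge,joint,crate,valve,axle]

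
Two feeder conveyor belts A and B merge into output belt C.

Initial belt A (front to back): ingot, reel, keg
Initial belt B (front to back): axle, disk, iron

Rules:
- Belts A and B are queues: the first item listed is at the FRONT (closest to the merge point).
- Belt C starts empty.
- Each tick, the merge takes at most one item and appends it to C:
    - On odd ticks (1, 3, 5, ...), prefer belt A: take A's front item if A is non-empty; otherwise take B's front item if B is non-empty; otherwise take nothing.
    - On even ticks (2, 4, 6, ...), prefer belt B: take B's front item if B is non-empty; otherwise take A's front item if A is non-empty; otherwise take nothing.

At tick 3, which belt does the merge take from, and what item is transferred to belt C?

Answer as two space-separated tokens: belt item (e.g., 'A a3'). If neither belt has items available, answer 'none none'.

Answer: A reel

Derivation:
Tick 1: prefer A, take ingot from A; A=[reel,keg] B=[axle,disk,iron] C=[ingot]
Tick 2: prefer B, take axle from B; A=[reel,keg] B=[disk,iron] C=[ingot,axle]
Tick 3: prefer A, take reel from A; A=[keg] B=[disk,iron] C=[ingot,axle,reel]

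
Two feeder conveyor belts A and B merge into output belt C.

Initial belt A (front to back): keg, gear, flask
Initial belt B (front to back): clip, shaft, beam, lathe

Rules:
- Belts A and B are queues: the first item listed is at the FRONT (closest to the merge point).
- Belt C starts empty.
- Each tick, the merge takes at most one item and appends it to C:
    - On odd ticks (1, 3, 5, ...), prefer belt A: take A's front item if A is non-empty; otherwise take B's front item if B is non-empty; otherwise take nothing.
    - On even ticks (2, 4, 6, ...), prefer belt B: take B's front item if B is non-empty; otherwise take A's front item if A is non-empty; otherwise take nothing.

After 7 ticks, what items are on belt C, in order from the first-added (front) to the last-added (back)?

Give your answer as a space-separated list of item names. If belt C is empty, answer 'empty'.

Answer: keg clip gear shaft flask beam lathe

Derivation:
Tick 1: prefer A, take keg from A; A=[gear,flask] B=[clip,shaft,beam,lathe] C=[keg]
Tick 2: prefer B, take clip from B; A=[gear,flask] B=[shaft,beam,lathe] C=[keg,clip]
Tick 3: prefer A, take gear from A; A=[flask] B=[shaft,beam,lathe] C=[keg,clip,gear]
Tick 4: prefer B, take shaft from B; A=[flask] B=[beam,lathe] C=[keg,clip,gear,shaft]
Tick 5: prefer A, take flask from A; A=[-] B=[beam,lathe] C=[keg,clip,gear,shaft,flask]
Tick 6: prefer B, take beam from B; A=[-] B=[lathe] C=[keg,clip,gear,shaft,flask,beam]
Tick 7: prefer A, take lathe from B; A=[-] B=[-] C=[keg,clip,gear,shaft,flask,beam,lathe]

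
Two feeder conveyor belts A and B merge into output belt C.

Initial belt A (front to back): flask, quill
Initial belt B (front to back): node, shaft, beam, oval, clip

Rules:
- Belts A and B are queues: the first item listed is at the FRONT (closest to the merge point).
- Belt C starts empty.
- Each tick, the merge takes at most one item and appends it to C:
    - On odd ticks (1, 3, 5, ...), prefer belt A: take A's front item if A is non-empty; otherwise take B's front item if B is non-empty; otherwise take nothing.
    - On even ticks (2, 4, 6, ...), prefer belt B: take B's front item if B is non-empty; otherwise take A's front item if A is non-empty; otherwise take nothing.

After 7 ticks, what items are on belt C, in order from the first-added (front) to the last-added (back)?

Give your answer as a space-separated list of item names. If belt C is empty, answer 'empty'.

Tick 1: prefer A, take flask from A; A=[quill] B=[node,shaft,beam,oval,clip] C=[flask]
Tick 2: prefer B, take node from B; A=[quill] B=[shaft,beam,oval,clip] C=[flask,node]
Tick 3: prefer A, take quill from A; A=[-] B=[shaft,beam,oval,clip] C=[flask,node,quill]
Tick 4: prefer B, take shaft from B; A=[-] B=[beam,oval,clip] C=[flask,node,quill,shaft]
Tick 5: prefer A, take beam from B; A=[-] B=[oval,clip] C=[flask,node,quill,shaft,beam]
Tick 6: prefer B, take oval from B; A=[-] B=[clip] C=[flask,node,quill,shaft,beam,oval]
Tick 7: prefer A, take clip from B; A=[-] B=[-] C=[flask,node,quill,shaft,beam,oval,clip]

Answer: flask node quill shaft beam oval clip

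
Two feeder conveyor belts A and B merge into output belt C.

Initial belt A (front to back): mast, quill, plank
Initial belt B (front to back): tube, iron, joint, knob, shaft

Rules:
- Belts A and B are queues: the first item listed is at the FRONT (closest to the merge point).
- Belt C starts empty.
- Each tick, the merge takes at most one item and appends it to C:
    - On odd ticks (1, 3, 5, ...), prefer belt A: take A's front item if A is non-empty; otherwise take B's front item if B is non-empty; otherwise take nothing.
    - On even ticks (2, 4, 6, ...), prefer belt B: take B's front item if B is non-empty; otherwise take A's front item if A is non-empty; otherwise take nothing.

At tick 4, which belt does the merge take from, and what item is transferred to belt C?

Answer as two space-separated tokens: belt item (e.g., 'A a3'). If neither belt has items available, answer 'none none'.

Answer: B iron

Derivation:
Tick 1: prefer A, take mast from A; A=[quill,plank] B=[tube,iron,joint,knob,shaft] C=[mast]
Tick 2: prefer B, take tube from B; A=[quill,plank] B=[iron,joint,knob,shaft] C=[mast,tube]
Tick 3: prefer A, take quill from A; A=[plank] B=[iron,joint,knob,shaft] C=[mast,tube,quill]
Tick 4: prefer B, take iron from B; A=[plank] B=[joint,knob,shaft] C=[mast,tube,quill,iron]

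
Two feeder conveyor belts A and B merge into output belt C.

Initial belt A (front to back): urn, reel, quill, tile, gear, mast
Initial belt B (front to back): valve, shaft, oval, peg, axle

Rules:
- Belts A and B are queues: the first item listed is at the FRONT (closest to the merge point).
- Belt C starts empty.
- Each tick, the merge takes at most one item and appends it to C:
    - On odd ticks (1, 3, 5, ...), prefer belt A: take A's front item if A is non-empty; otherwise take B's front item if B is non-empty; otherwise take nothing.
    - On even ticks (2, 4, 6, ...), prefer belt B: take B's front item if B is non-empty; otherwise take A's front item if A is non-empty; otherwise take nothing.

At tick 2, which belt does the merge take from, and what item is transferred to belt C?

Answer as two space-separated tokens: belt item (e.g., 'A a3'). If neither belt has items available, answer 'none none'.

Answer: B valve

Derivation:
Tick 1: prefer A, take urn from A; A=[reel,quill,tile,gear,mast] B=[valve,shaft,oval,peg,axle] C=[urn]
Tick 2: prefer B, take valve from B; A=[reel,quill,tile,gear,mast] B=[shaft,oval,peg,axle] C=[urn,valve]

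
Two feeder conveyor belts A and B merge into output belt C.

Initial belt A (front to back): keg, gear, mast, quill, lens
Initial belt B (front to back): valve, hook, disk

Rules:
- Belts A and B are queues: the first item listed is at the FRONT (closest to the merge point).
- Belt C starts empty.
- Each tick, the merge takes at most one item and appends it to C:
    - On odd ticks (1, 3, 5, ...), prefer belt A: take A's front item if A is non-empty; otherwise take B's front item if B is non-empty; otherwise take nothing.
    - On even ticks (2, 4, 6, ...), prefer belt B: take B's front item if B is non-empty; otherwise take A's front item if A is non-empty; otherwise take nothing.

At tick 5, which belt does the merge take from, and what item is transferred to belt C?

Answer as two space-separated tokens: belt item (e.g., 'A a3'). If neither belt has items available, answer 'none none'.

Tick 1: prefer A, take keg from A; A=[gear,mast,quill,lens] B=[valve,hook,disk] C=[keg]
Tick 2: prefer B, take valve from B; A=[gear,mast,quill,lens] B=[hook,disk] C=[keg,valve]
Tick 3: prefer A, take gear from A; A=[mast,quill,lens] B=[hook,disk] C=[keg,valve,gear]
Tick 4: prefer B, take hook from B; A=[mast,quill,lens] B=[disk] C=[keg,valve,gear,hook]
Tick 5: prefer A, take mast from A; A=[quill,lens] B=[disk] C=[keg,valve,gear,hook,mast]

Answer: A mast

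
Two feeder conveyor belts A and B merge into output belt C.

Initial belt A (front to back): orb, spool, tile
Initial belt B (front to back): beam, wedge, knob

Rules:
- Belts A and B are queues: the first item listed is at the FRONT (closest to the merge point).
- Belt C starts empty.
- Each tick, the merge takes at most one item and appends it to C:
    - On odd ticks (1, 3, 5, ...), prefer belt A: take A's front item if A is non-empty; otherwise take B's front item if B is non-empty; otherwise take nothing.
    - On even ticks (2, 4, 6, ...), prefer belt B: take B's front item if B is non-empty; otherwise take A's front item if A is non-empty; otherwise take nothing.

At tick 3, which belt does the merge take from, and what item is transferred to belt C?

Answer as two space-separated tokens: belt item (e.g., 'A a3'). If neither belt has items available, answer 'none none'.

Tick 1: prefer A, take orb from A; A=[spool,tile] B=[beam,wedge,knob] C=[orb]
Tick 2: prefer B, take beam from B; A=[spool,tile] B=[wedge,knob] C=[orb,beam]
Tick 3: prefer A, take spool from A; A=[tile] B=[wedge,knob] C=[orb,beam,spool]

Answer: A spool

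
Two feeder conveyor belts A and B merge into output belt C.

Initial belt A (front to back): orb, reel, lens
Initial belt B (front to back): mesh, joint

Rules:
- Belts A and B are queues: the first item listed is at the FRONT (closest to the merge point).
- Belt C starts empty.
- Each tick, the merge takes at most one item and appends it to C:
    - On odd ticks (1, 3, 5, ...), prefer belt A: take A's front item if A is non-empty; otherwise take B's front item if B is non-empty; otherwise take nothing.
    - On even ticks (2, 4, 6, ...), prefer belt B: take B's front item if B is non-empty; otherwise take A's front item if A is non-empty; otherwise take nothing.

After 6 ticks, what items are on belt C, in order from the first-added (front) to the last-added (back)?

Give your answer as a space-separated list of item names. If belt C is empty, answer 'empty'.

Answer: orb mesh reel joint lens

Derivation:
Tick 1: prefer A, take orb from A; A=[reel,lens] B=[mesh,joint] C=[orb]
Tick 2: prefer B, take mesh from B; A=[reel,lens] B=[joint] C=[orb,mesh]
Tick 3: prefer A, take reel from A; A=[lens] B=[joint] C=[orb,mesh,reel]
Tick 4: prefer B, take joint from B; A=[lens] B=[-] C=[orb,mesh,reel,joint]
Tick 5: prefer A, take lens from A; A=[-] B=[-] C=[orb,mesh,reel,joint,lens]
Tick 6: prefer B, both empty, nothing taken; A=[-] B=[-] C=[orb,mesh,reel,joint,lens]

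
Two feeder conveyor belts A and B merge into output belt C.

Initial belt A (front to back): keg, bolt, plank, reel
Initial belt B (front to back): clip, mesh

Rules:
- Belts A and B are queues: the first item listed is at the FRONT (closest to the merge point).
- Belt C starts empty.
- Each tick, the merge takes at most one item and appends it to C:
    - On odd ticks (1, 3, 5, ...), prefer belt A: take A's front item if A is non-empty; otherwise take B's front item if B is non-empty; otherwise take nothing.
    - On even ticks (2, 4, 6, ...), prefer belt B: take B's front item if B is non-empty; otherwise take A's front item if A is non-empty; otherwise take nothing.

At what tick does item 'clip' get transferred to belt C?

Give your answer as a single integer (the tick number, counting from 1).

Answer: 2

Derivation:
Tick 1: prefer A, take keg from A; A=[bolt,plank,reel] B=[clip,mesh] C=[keg]
Tick 2: prefer B, take clip from B; A=[bolt,plank,reel] B=[mesh] C=[keg,clip]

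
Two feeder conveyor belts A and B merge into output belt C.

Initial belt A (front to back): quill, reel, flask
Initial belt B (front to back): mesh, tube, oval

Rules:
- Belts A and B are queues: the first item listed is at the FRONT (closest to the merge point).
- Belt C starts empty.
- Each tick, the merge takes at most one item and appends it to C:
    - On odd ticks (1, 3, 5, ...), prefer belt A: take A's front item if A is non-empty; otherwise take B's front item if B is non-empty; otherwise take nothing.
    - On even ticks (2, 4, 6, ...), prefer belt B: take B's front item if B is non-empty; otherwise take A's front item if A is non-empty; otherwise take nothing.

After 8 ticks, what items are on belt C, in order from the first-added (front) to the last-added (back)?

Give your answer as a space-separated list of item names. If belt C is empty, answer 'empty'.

Answer: quill mesh reel tube flask oval

Derivation:
Tick 1: prefer A, take quill from A; A=[reel,flask] B=[mesh,tube,oval] C=[quill]
Tick 2: prefer B, take mesh from B; A=[reel,flask] B=[tube,oval] C=[quill,mesh]
Tick 3: prefer A, take reel from A; A=[flask] B=[tube,oval] C=[quill,mesh,reel]
Tick 4: prefer B, take tube from B; A=[flask] B=[oval] C=[quill,mesh,reel,tube]
Tick 5: prefer A, take flask from A; A=[-] B=[oval] C=[quill,mesh,reel,tube,flask]
Tick 6: prefer B, take oval from B; A=[-] B=[-] C=[quill,mesh,reel,tube,flask,oval]
Tick 7: prefer A, both empty, nothing taken; A=[-] B=[-] C=[quill,mesh,reel,tube,flask,oval]
Tick 8: prefer B, both empty, nothing taken; A=[-] B=[-] C=[quill,mesh,reel,tube,flask,oval]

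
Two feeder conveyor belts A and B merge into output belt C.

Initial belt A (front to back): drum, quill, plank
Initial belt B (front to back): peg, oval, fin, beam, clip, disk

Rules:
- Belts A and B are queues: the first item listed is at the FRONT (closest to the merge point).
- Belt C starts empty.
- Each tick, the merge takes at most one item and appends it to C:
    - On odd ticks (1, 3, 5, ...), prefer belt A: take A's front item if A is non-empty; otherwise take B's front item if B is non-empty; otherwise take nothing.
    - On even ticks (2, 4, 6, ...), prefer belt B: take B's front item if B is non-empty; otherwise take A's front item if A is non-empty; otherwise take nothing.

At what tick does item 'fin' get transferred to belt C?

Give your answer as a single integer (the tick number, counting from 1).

Tick 1: prefer A, take drum from A; A=[quill,plank] B=[peg,oval,fin,beam,clip,disk] C=[drum]
Tick 2: prefer B, take peg from B; A=[quill,plank] B=[oval,fin,beam,clip,disk] C=[drum,peg]
Tick 3: prefer A, take quill from A; A=[plank] B=[oval,fin,beam,clip,disk] C=[drum,peg,quill]
Tick 4: prefer B, take oval from B; A=[plank] B=[fin,beam,clip,disk] C=[drum,peg,quill,oval]
Tick 5: prefer A, take plank from A; A=[-] B=[fin,beam,clip,disk] C=[drum,peg,quill,oval,plank]
Tick 6: prefer B, take fin from B; A=[-] B=[beam,clip,disk] C=[drum,peg,quill,oval,plank,fin]

Answer: 6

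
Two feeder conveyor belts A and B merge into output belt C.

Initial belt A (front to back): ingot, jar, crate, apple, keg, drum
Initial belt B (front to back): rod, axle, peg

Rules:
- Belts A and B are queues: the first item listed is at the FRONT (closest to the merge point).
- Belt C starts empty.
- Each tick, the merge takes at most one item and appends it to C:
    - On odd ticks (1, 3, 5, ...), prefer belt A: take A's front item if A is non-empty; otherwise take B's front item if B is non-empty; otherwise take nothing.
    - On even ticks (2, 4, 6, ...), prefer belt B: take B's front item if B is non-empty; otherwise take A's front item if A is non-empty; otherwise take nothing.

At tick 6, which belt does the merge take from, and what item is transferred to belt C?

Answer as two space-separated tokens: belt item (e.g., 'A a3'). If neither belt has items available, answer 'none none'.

Tick 1: prefer A, take ingot from A; A=[jar,crate,apple,keg,drum] B=[rod,axle,peg] C=[ingot]
Tick 2: prefer B, take rod from B; A=[jar,crate,apple,keg,drum] B=[axle,peg] C=[ingot,rod]
Tick 3: prefer A, take jar from A; A=[crate,apple,keg,drum] B=[axle,peg] C=[ingot,rod,jar]
Tick 4: prefer B, take axle from B; A=[crate,apple,keg,drum] B=[peg] C=[ingot,rod,jar,axle]
Tick 5: prefer A, take crate from A; A=[apple,keg,drum] B=[peg] C=[ingot,rod,jar,axle,crate]
Tick 6: prefer B, take peg from B; A=[apple,keg,drum] B=[-] C=[ingot,rod,jar,axle,crate,peg]

Answer: B peg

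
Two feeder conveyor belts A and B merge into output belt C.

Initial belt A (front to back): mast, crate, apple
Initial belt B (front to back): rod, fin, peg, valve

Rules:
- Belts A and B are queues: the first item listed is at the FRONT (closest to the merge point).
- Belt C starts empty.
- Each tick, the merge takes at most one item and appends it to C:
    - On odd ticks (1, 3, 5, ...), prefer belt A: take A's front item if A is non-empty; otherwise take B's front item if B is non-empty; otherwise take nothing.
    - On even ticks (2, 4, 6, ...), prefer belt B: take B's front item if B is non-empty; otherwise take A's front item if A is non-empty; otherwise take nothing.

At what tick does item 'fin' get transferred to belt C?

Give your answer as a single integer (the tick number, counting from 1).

Tick 1: prefer A, take mast from A; A=[crate,apple] B=[rod,fin,peg,valve] C=[mast]
Tick 2: prefer B, take rod from B; A=[crate,apple] B=[fin,peg,valve] C=[mast,rod]
Tick 3: prefer A, take crate from A; A=[apple] B=[fin,peg,valve] C=[mast,rod,crate]
Tick 4: prefer B, take fin from B; A=[apple] B=[peg,valve] C=[mast,rod,crate,fin]

Answer: 4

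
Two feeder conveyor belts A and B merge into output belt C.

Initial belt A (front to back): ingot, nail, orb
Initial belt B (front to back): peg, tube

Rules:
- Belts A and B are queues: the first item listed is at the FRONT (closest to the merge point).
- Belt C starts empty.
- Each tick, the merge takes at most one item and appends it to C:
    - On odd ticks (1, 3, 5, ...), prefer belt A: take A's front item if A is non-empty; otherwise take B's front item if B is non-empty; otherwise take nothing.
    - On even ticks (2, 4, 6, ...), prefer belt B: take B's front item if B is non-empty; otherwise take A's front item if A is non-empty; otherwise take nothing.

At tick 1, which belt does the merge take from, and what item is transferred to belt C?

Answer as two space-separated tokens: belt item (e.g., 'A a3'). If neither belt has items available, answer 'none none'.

Tick 1: prefer A, take ingot from A; A=[nail,orb] B=[peg,tube] C=[ingot]

Answer: A ingot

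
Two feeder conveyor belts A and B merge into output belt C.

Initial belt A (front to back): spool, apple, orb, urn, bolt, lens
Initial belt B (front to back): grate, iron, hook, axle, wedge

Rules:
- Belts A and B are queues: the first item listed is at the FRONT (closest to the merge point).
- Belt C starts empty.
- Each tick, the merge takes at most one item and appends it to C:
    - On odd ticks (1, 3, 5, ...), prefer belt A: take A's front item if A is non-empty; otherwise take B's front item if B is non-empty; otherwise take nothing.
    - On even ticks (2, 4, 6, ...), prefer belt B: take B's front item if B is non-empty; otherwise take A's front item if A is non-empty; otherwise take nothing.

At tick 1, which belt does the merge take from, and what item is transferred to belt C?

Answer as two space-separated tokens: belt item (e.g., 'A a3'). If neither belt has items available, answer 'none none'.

Answer: A spool

Derivation:
Tick 1: prefer A, take spool from A; A=[apple,orb,urn,bolt,lens] B=[grate,iron,hook,axle,wedge] C=[spool]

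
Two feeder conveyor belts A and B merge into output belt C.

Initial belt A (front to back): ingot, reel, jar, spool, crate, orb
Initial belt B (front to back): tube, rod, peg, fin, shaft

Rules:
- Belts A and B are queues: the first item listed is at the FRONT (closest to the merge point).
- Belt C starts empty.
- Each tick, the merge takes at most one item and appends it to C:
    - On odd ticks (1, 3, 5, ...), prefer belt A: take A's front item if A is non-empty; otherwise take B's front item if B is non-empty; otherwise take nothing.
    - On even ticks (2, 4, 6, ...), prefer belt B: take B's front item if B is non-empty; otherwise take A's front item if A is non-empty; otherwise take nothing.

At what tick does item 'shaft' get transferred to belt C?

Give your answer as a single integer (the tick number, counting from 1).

Tick 1: prefer A, take ingot from A; A=[reel,jar,spool,crate,orb] B=[tube,rod,peg,fin,shaft] C=[ingot]
Tick 2: prefer B, take tube from B; A=[reel,jar,spool,crate,orb] B=[rod,peg,fin,shaft] C=[ingot,tube]
Tick 3: prefer A, take reel from A; A=[jar,spool,crate,orb] B=[rod,peg,fin,shaft] C=[ingot,tube,reel]
Tick 4: prefer B, take rod from B; A=[jar,spool,crate,orb] B=[peg,fin,shaft] C=[ingot,tube,reel,rod]
Tick 5: prefer A, take jar from A; A=[spool,crate,orb] B=[peg,fin,shaft] C=[ingot,tube,reel,rod,jar]
Tick 6: prefer B, take peg from B; A=[spool,crate,orb] B=[fin,shaft] C=[ingot,tube,reel,rod,jar,peg]
Tick 7: prefer A, take spool from A; A=[crate,orb] B=[fin,shaft] C=[ingot,tube,reel,rod,jar,peg,spool]
Tick 8: prefer B, take fin from B; A=[crate,orb] B=[shaft] C=[ingot,tube,reel,rod,jar,peg,spool,fin]
Tick 9: prefer A, take crate from A; A=[orb] B=[shaft] C=[ingot,tube,reel,rod,jar,peg,spool,fin,crate]
Tick 10: prefer B, take shaft from B; A=[orb] B=[-] C=[ingot,tube,reel,rod,jar,peg,spool,fin,crate,shaft]

Answer: 10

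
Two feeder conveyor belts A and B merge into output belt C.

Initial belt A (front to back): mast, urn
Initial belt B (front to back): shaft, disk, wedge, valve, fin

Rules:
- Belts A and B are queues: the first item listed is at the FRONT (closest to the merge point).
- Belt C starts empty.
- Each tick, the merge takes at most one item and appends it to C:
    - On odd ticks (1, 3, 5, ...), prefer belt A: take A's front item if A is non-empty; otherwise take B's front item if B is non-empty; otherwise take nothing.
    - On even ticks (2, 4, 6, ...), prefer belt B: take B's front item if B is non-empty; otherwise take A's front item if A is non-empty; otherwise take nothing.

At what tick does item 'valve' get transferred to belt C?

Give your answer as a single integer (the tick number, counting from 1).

Tick 1: prefer A, take mast from A; A=[urn] B=[shaft,disk,wedge,valve,fin] C=[mast]
Tick 2: prefer B, take shaft from B; A=[urn] B=[disk,wedge,valve,fin] C=[mast,shaft]
Tick 3: prefer A, take urn from A; A=[-] B=[disk,wedge,valve,fin] C=[mast,shaft,urn]
Tick 4: prefer B, take disk from B; A=[-] B=[wedge,valve,fin] C=[mast,shaft,urn,disk]
Tick 5: prefer A, take wedge from B; A=[-] B=[valve,fin] C=[mast,shaft,urn,disk,wedge]
Tick 6: prefer B, take valve from B; A=[-] B=[fin] C=[mast,shaft,urn,disk,wedge,valve]

Answer: 6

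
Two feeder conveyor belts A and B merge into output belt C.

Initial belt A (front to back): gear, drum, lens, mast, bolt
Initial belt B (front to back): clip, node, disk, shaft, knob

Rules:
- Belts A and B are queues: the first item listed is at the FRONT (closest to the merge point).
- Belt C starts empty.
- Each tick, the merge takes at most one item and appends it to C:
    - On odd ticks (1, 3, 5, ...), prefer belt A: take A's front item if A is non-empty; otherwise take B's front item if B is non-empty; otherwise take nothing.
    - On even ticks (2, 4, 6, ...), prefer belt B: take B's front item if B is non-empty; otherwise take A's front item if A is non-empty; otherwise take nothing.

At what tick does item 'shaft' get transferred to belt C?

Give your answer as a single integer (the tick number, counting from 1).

Tick 1: prefer A, take gear from A; A=[drum,lens,mast,bolt] B=[clip,node,disk,shaft,knob] C=[gear]
Tick 2: prefer B, take clip from B; A=[drum,lens,mast,bolt] B=[node,disk,shaft,knob] C=[gear,clip]
Tick 3: prefer A, take drum from A; A=[lens,mast,bolt] B=[node,disk,shaft,knob] C=[gear,clip,drum]
Tick 4: prefer B, take node from B; A=[lens,mast,bolt] B=[disk,shaft,knob] C=[gear,clip,drum,node]
Tick 5: prefer A, take lens from A; A=[mast,bolt] B=[disk,shaft,knob] C=[gear,clip,drum,node,lens]
Tick 6: prefer B, take disk from B; A=[mast,bolt] B=[shaft,knob] C=[gear,clip,drum,node,lens,disk]
Tick 7: prefer A, take mast from A; A=[bolt] B=[shaft,knob] C=[gear,clip,drum,node,lens,disk,mast]
Tick 8: prefer B, take shaft from B; A=[bolt] B=[knob] C=[gear,clip,drum,node,lens,disk,mast,shaft]

Answer: 8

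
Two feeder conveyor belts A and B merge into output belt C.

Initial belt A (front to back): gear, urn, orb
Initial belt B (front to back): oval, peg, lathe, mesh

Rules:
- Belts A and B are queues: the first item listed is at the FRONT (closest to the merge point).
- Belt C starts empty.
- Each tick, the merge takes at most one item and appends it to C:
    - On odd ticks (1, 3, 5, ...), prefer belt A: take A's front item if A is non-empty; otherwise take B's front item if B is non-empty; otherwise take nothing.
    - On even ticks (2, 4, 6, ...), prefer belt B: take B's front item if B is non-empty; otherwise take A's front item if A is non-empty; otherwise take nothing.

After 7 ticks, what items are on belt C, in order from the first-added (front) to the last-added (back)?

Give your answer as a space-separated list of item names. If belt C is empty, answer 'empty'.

Answer: gear oval urn peg orb lathe mesh

Derivation:
Tick 1: prefer A, take gear from A; A=[urn,orb] B=[oval,peg,lathe,mesh] C=[gear]
Tick 2: prefer B, take oval from B; A=[urn,orb] B=[peg,lathe,mesh] C=[gear,oval]
Tick 3: prefer A, take urn from A; A=[orb] B=[peg,lathe,mesh] C=[gear,oval,urn]
Tick 4: prefer B, take peg from B; A=[orb] B=[lathe,mesh] C=[gear,oval,urn,peg]
Tick 5: prefer A, take orb from A; A=[-] B=[lathe,mesh] C=[gear,oval,urn,peg,orb]
Tick 6: prefer B, take lathe from B; A=[-] B=[mesh] C=[gear,oval,urn,peg,orb,lathe]
Tick 7: prefer A, take mesh from B; A=[-] B=[-] C=[gear,oval,urn,peg,orb,lathe,mesh]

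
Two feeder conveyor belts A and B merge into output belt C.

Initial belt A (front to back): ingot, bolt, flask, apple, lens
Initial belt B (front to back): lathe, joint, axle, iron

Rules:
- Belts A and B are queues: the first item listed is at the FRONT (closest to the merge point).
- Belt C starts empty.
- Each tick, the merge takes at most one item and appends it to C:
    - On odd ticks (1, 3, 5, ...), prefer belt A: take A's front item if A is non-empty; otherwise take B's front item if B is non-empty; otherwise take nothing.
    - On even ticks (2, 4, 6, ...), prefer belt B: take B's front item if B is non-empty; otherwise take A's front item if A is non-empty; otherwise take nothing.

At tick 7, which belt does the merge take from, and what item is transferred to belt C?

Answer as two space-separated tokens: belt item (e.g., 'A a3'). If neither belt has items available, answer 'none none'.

Tick 1: prefer A, take ingot from A; A=[bolt,flask,apple,lens] B=[lathe,joint,axle,iron] C=[ingot]
Tick 2: prefer B, take lathe from B; A=[bolt,flask,apple,lens] B=[joint,axle,iron] C=[ingot,lathe]
Tick 3: prefer A, take bolt from A; A=[flask,apple,lens] B=[joint,axle,iron] C=[ingot,lathe,bolt]
Tick 4: prefer B, take joint from B; A=[flask,apple,lens] B=[axle,iron] C=[ingot,lathe,bolt,joint]
Tick 5: prefer A, take flask from A; A=[apple,lens] B=[axle,iron] C=[ingot,lathe,bolt,joint,flask]
Tick 6: prefer B, take axle from B; A=[apple,lens] B=[iron] C=[ingot,lathe,bolt,joint,flask,axle]
Tick 7: prefer A, take apple from A; A=[lens] B=[iron] C=[ingot,lathe,bolt,joint,flask,axle,apple]

Answer: A apple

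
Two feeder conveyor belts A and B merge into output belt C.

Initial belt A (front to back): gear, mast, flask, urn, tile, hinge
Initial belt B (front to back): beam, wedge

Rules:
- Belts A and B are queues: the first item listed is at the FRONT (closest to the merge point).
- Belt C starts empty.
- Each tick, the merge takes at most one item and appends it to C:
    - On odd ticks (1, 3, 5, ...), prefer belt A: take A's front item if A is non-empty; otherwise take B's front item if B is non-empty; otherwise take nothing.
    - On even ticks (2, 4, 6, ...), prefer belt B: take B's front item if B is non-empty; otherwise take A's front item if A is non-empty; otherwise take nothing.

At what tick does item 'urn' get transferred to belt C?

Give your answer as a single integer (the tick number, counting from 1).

Answer: 6

Derivation:
Tick 1: prefer A, take gear from A; A=[mast,flask,urn,tile,hinge] B=[beam,wedge] C=[gear]
Tick 2: prefer B, take beam from B; A=[mast,flask,urn,tile,hinge] B=[wedge] C=[gear,beam]
Tick 3: prefer A, take mast from A; A=[flask,urn,tile,hinge] B=[wedge] C=[gear,beam,mast]
Tick 4: prefer B, take wedge from B; A=[flask,urn,tile,hinge] B=[-] C=[gear,beam,mast,wedge]
Tick 5: prefer A, take flask from A; A=[urn,tile,hinge] B=[-] C=[gear,beam,mast,wedge,flask]
Tick 6: prefer B, take urn from A; A=[tile,hinge] B=[-] C=[gear,beam,mast,wedge,flask,urn]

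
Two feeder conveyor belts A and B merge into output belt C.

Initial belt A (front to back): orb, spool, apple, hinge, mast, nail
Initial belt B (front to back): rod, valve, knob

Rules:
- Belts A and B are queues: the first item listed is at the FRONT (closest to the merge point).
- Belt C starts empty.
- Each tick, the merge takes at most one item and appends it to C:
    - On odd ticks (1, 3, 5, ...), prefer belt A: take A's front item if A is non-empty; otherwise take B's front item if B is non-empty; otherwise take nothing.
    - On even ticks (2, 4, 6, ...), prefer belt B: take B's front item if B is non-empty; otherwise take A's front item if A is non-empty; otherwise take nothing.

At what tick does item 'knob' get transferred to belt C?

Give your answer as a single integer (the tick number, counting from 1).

Answer: 6

Derivation:
Tick 1: prefer A, take orb from A; A=[spool,apple,hinge,mast,nail] B=[rod,valve,knob] C=[orb]
Tick 2: prefer B, take rod from B; A=[spool,apple,hinge,mast,nail] B=[valve,knob] C=[orb,rod]
Tick 3: prefer A, take spool from A; A=[apple,hinge,mast,nail] B=[valve,knob] C=[orb,rod,spool]
Tick 4: prefer B, take valve from B; A=[apple,hinge,mast,nail] B=[knob] C=[orb,rod,spool,valve]
Tick 5: prefer A, take apple from A; A=[hinge,mast,nail] B=[knob] C=[orb,rod,spool,valve,apple]
Tick 6: prefer B, take knob from B; A=[hinge,mast,nail] B=[-] C=[orb,rod,spool,valve,apple,knob]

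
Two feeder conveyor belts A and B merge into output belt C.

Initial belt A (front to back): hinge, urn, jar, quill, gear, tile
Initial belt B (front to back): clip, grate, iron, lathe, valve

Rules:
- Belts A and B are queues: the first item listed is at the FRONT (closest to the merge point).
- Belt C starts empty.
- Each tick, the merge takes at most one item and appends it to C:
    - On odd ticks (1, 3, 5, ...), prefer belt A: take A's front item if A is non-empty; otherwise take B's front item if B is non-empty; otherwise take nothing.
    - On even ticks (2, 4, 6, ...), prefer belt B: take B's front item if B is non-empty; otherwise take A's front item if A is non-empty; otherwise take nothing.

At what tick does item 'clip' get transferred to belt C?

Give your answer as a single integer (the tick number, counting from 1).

Tick 1: prefer A, take hinge from A; A=[urn,jar,quill,gear,tile] B=[clip,grate,iron,lathe,valve] C=[hinge]
Tick 2: prefer B, take clip from B; A=[urn,jar,quill,gear,tile] B=[grate,iron,lathe,valve] C=[hinge,clip]

Answer: 2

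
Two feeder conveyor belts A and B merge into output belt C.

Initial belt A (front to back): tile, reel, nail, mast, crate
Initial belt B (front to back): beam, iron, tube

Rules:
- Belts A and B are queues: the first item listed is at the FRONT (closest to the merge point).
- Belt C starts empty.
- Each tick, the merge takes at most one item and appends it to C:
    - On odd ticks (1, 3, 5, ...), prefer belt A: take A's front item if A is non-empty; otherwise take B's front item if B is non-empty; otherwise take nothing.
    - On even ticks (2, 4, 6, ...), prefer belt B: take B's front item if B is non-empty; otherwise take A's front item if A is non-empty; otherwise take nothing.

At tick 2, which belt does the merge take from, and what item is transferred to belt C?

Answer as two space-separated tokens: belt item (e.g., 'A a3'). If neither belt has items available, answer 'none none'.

Answer: B beam

Derivation:
Tick 1: prefer A, take tile from A; A=[reel,nail,mast,crate] B=[beam,iron,tube] C=[tile]
Tick 2: prefer B, take beam from B; A=[reel,nail,mast,crate] B=[iron,tube] C=[tile,beam]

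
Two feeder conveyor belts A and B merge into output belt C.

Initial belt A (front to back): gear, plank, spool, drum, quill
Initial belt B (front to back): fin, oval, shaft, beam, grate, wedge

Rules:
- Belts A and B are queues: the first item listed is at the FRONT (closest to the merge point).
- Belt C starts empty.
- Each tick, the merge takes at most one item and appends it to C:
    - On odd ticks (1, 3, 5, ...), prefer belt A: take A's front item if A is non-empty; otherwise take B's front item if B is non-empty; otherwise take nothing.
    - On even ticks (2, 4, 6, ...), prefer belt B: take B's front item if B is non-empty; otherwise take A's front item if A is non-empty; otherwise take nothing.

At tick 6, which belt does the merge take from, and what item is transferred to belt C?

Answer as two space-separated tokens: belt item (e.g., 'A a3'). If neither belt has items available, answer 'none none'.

Tick 1: prefer A, take gear from A; A=[plank,spool,drum,quill] B=[fin,oval,shaft,beam,grate,wedge] C=[gear]
Tick 2: prefer B, take fin from B; A=[plank,spool,drum,quill] B=[oval,shaft,beam,grate,wedge] C=[gear,fin]
Tick 3: prefer A, take plank from A; A=[spool,drum,quill] B=[oval,shaft,beam,grate,wedge] C=[gear,fin,plank]
Tick 4: prefer B, take oval from B; A=[spool,drum,quill] B=[shaft,beam,grate,wedge] C=[gear,fin,plank,oval]
Tick 5: prefer A, take spool from A; A=[drum,quill] B=[shaft,beam,grate,wedge] C=[gear,fin,plank,oval,spool]
Tick 6: prefer B, take shaft from B; A=[drum,quill] B=[beam,grate,wedge] C=[gear,fin,plank,oval,spool,shaft]

Answer: B shaft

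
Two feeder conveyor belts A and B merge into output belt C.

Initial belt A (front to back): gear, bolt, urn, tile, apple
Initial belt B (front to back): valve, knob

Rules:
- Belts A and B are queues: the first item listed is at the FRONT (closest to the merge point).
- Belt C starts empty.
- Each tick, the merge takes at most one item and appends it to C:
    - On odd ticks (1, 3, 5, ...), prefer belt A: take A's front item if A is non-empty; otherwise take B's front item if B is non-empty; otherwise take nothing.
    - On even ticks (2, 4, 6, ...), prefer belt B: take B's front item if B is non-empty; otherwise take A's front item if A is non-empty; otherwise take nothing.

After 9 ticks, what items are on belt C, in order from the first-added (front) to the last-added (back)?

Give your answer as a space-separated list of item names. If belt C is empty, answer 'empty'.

Answer: gear valve bolt knob urn tile apple

Derivation:
Tick 1: prefer A, take gear from A; A=[bolt,urn,tile,apple] B=[valve,knob] C=[gear]
Tick 2: prefer B, take valve from B; A=[bolt,urn,tile,apple] B=[knob] C=[gear,valve]
Tick 3: prefer A, take bolt from A; A=[urn,tile,apple] B=[knob] C=[gear,valve,bolt]
Tick 4: prefer B, take knob from B; A=[urn,tile,apple] B=[-] C=[gear,valve,bolt,knob]
Tick 5: prefer A, take urn from A; A=[tile,apple] B=[-] C=[gear,valve,bolt,knob,urn]
Tick 6: prefer B, take tile from A; A=[apple] B=[-] C=[gear,valve,bolt,knob,urn,tile]
Tick 7: prefer A, take apple from A; A=[-] B=[-] C=[gear,valve,bolt,knob,urn,tile,apple]
Tick 8: prefer B, both empty, nothing taken; A=[-] B=[-] C=[gear,valve,bolt,knob,urn,tile,apple]
Tick 9: prefer A, both empty, nothing taken; A=[-] B=[-] C=[gear,valve,bolt,knob,urn,tile,apple]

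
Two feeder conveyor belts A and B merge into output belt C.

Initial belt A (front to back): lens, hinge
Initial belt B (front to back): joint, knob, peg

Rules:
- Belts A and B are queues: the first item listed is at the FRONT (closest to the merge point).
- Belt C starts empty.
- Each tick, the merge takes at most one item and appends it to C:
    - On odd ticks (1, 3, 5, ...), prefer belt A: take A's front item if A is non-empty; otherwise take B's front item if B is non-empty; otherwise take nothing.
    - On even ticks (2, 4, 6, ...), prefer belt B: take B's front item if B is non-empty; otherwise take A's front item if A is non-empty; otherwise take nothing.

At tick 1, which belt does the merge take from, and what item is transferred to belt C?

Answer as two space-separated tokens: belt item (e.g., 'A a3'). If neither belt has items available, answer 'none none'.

Answer: A lens

Derivation:
Tick 1: prefer A, take lens from A; A=[hinge] B=[joint,knob,peg] C=[lens]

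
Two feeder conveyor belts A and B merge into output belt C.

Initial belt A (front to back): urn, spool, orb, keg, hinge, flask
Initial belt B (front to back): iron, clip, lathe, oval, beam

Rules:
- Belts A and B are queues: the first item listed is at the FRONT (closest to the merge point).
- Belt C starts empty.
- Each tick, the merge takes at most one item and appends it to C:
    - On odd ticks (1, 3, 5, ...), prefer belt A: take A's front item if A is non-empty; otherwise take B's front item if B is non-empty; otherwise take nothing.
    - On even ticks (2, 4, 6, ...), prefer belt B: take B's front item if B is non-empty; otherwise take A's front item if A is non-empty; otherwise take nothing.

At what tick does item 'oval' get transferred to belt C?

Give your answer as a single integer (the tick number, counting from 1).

Tick 1: prefer A, take urn from A; A=[spool,orb,keg,hinge,flask] B=[iron,clip,lathe,oval,beam] C=[urn]
Tick 2: prefer B, take iron from B; A=[spool,orb,keg,hinge,flask] B=[clip,lathe,oval,beam] C=[urn,iron]
Tick 3: prefer A, take spool from A; A=[orb,keg,hinge,flask] B=[clip,lathe,oval,beam] C=[urn,iron,spool]
Tick 4: prefer B, take clip from B; A=[orb,keg,hinge,flask] B=[lathe,oval,beam] C=[urn,iron,spool,clip]
Tick 5: prefer A, take orb from A; A=[keg,hinge,flask] B=[lathe,oval,beam] C=[urn,iron,spool,clip,orb]
Tick 6: prefer B, take lathe from B; A=[keg,hinge,flask] B=[oval,beam] C=[urn,iron,spool,clip,orb,lathe]
Tick 7: prefer A, take keg from A; A=[hinge,flask] B=[oval,beam] C=[urn,iron,spool,clip,orb,lathe,keg]
Tick 8: prefer B, take oval from B; A=[hinge,flask] B=[beam] C=[urn,iron,spool,clip,orb,lathe,keg,oval]

Answer: 8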